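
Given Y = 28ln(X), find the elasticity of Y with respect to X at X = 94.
Elasticity = 1/ln(94) ≈ 0.2201

Elasticity = (dY/dX) · (X/Y)

dY/dX = 28/X
At X = 94: dY/dX = 14/47, Y = 28·ln(94)

Elasticity = (14/47) · (94 / (28·ln(94))) = 1/ln(94) ≈ 0.2201

Interpretation: for a small percentage change in X, the percentage change in Y is approximately 0.22 times as large.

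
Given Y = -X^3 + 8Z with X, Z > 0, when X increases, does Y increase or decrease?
Y decreases

Taking the partial derivative:
∂Y/∂X = -3X^2

∂Y/∂X = -3X^2 < 0 (assuming positive values)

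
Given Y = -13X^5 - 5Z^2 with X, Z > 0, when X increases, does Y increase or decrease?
Y decreases

Taking the partial derivative:
∂Y/∂X = -65X^4

∂Y/∂X = -65X^4 < 0 (assuming positive values)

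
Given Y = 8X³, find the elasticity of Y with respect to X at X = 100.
Elasticity = 3

Elasticity = (dY/dX) · (X/Y)

dY/dX = 24·X²
At X = 100: dY/dX = 240000, Y = 8000000

Elasticity = 240000 · (100 / 8000000) = 3

Interpretation: for a small percentage change in X, the percentage change in Y is approximately 3.00 times as large.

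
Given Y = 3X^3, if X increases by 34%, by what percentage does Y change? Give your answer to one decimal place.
140.6%

For Y = 3X^3:
If X → X(1 + 0.34)
Then Y → Y · (1 + 0.34)^3
     ≈ Y · 2.4061

Percentage change = ((1 + 0.34)^3 − 1) × 100% ≈ 140.6%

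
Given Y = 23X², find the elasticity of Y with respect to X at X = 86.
Elasticity = 2

Elasticity = (dY/dX) · (X/Y)

dY/dX = 46·X
At X = 86: dY/dX = 3956, Y = 170108

Elasticity = 3956 · (86 / 170108) = 2

Interpretation: for a small percentage change in X, the percentage change in Y is approximately 2.00 times as large.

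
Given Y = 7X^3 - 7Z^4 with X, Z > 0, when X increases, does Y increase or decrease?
Y increases

Taking the partial derivative:
∂Y/∂X = 21X^2

∂Y/∂X = 21X^2 > 0 (assuming positive values)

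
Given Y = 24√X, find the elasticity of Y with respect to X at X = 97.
Elasticity = 1/2

Elasticity = (dY/dX) · (X/Y)

dY/dX = 12/√X
At X = 97: dY/dX = 12·√97/97, Y = 24·√97

Elasticity = (12·√97/97) · (97 / (24·√97)) = 1/2

Interpretation: for a small percentage change in X, the percentage change in Y is approximately 0.50 times as large.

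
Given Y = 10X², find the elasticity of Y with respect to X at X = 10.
Elasticity = 2

Elasticity = (dY/dX) · (X/Y)

dY/dX = 20·X
At X = 10: dY/dX = 200, Y = 1000

Elasticity = 200 · (10 / 1000) = 2

Interpretation: for a small percentage change in X, the percentage change in Y is approximately 2.00 times as large.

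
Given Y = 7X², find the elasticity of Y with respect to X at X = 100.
Elasticity = 2

Elasticity = (dY/dX) · (X/Y)

dY/dX = 14·X
At X = 100: dY/dX = 1400, Y = 70000

Elasticity = 1400 · (100 / 70000) = 2

Interpretation: for a small percentage change in X, the percentage change in Y is approximately 2.00 times as large.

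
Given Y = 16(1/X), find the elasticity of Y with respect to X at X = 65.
Elasticity = -1

Elasticity = (dY/dX) · (X/Y)

dY/dX = -16/X²
At X = 65: dY/dX = -16/4225, Y = 16/65

Elasticity = (-16/4225) · (65 / (16/65)) = -1

Interpretation: for a small percentage change in X, the percentage change in Y is approximately -1.00 times as large.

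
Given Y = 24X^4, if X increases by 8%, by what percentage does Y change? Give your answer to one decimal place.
36.0%

For Y = 24X^4:
If X → X(1 + 0.08)
Then Y → Y · (1 + 0.08)^4
     ≈ Y · 1.3605

Percentage change = ((1 + 0.08)^4 − 1) × 100% ≈ 36.0%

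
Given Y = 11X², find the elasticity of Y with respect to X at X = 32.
Elasticity = 2

Elasticity = (dY/dX) · (X/Y)

dY/dX = 22·X
At X = 32: dY/dX = 704, Y = 11264

Elasticity = 704 · (32 / 11264) = 2

Interpretation: for a small percentage change in X, the percentage change in Y is approximately 2.00 times as large.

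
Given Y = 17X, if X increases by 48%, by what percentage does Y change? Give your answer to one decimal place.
48.0%

For Y = 17X:
If X → X(1 + 0.48)
Then Y → Y · (1 + 0.48)^1
     = Y · 1.4800

Percentage change = ((1 + 0.48)^1 − 1) × 100% = 48.0%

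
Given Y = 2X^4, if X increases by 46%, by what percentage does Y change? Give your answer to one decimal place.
354.4%

For Y = 2X^4:
If X → X(1 + 0.46)
Then Y → Y · (1 + 0.46)^4
     ≈ Y · 4.5437

Percentage change = ((1 + 0.46)^4 − 1) × 100% ≈ 354.4%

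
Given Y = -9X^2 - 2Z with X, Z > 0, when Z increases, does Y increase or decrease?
Y decreases

Taking the partial derivative:
∂Y/∂Z = -2

∂Y/∂Z = -2 < 0 (assuming positive values)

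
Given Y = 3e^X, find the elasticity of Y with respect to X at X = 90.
Elasticity = 90

Elasticity = (dY/dX) · (X/Y)

dY/dX = 3·e^X
At X = 90: dY/dX = 3·e^90, Y = 3·e^90

Elasticity = (3·e^90) · (90 / (3·e^90)) = 90

Interpretation: for a small percentage change in X, the percentage change in Y is approximately 90.00 times as large.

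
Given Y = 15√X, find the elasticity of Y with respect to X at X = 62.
Elasticity = 1/2

Elasticity = (dY/dX) · (X/Y)

dY/dX = 15/(2·√X)
At X = 62: dY/dX = 15·√62/124, Y = 15·√62

Elasticity = (15·√62/124) · (62 / (15·√62)) = 1/2

Interpretation: for a small percentage change in X, the percentage change in Y is approximately 0.50 times as large.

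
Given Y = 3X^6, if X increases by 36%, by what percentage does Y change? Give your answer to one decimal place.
532.8%

For Y = 3X^6:
If X → X(1 + 0.36)
Then Y → Y · (1 + 0.36)^6
     ≈ Y · 6.3275

Percentage change = ((1 + 0.36)^6 − 1) × 100% ≈ 532.8%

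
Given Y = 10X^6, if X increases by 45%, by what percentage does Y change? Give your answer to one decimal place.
829.4%

For Y = 10X^6:
If X → X(1 + 0.45)
Then Y → Y · (1 + 0.45)^6
     ≈ Y · 9.2941

Percentage change = ((1 + 0.45)^6 − 1) × 100% ≈ 829.4%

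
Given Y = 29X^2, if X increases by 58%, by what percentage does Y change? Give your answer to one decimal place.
149.6%

For Y = 29X^2:
If X → X(1 + 0.58)
Then Y → Y · (1 + 0.58)^2
     = Y · 2.4964

Percentage change = ((1 + 0.58)^2 − 1) × 100% ≈ 149.6%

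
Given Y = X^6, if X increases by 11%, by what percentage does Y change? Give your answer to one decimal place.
87.0%

For Y = X^6:
If X → X(1 + 0.11)
Then Y → Y · (1 + 0.11)^6
     ≈ Y · 1.8704

Percentage change = ((1 + 0.11)^6 − 1) × 100% ≈ 87.0%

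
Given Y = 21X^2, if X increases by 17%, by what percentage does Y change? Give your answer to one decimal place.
36.9%

For Y = 21X^2:
If X → X(1 + 0.17)
Then Y → Y · (1 + 0.17)^2
     = Y · 1.3689

Percentage change = ((1 + 0.17)^2 − 1) × 100% ≈ 36.9%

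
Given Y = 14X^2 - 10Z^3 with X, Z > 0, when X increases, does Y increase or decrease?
Y increases

Taking the partial derivative:
∂Y/∂X = 28X

∂Y/∂X = 28X > 0 (assuming positive values)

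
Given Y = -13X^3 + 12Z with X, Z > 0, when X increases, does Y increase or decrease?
Y decreases

Taking the partial derivative:
∂Y/∂X = -39X^2

∂Y/∂X = -39X^2 < 0 (assuming positive values)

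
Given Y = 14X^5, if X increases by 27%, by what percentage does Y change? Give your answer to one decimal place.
230.4%

For Y = 14X^5:
If X → X(1 + 0.27)
Then Y → Y · (1 + 0.27)^5
     ≈ Y · 3.3038

Percentage change = ((1 + 0.27)^5 − 1) × 100% ≈ 230.4%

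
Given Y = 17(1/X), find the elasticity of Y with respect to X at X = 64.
Elasticity = -1

Elasticity = (dY/dX) · (X/Y)

dY/dX = -17/X²
At X = 64: dY/dX = -17/4096, Y = 17/64

Elasticity = (-17/4096) · (64 / (17/64)) = -1

Interpretation: for a small percentage change in X, the percentage change in Y is approximately -1.00 times as large.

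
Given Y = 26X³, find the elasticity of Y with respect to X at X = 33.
Elasticity = 3

Elasticity = (dY/dX) · (X/Y)

dY/dX = 78·X²
At X = 33: dY/dX = 84942, Y = 934362

Elasticity = 84942 · (33 / 934362) = 3

Interpretation: for a small percentage change in X, the percentage change in Y is approximately 3.00 times as large.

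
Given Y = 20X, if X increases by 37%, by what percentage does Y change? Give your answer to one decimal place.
37.0%

For Y = 20X:
If X → X(1 + 0.37)
Then Y → Y · (1 + 0.37)^1
     = Y · 1.3700

Percentage change = ((1 + 0.37)^1 − 1) × 100% = 37.0%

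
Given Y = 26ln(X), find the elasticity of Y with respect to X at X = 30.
Elasticity = 1/ln(30) ≈ 0.2940

Elasticity = (dY/dX) · (X/Y)

dY/dX = 26/X
At X = 30: dY/dX = 13/15, Y = 26·ln(30)

Elasticity = (13/15) · (30 / (26·ln(30))) = 1/ln(30) ≈ 0.2940

Interpretation: for a small percentage change in X, the percentage change in Y is approximately 0.29 times as large.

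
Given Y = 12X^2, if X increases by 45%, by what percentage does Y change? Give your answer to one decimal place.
110.3%

For Y = 12X^2:
If X → X(1 + 0.45)
Then Y → Y · (1 + 0.45)^2
     = Y · 2.1025

Percentage change = ((1 + 0.45)^2 − 1) × 100% ≈ 110.3%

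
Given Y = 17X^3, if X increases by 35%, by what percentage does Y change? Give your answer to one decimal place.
146.0%

For Y = 17X^3:
If X → X(1 + 0.35)
Then Y → Y · (1 + 0.35)^3
     ≈ Y · 2.4604

Percentage change = ((1 + 0.35)^3 − 1) × 100% ≈ 146.0%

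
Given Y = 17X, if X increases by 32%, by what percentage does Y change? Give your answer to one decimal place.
32.0%

For Y = 17X:
If X → X(1 + 0.32)
Then Y → Y · (1 + 0.32)^1
     = Y · 1.3200

Percentage change = ((1 + 0.32)^1 − 1) × 100% = 32.0%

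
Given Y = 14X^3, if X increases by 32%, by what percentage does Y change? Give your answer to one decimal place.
130.0%

For Y = 14X^3:
If X → X(1 + 0.32)
Then Y → Y · (1 + 0.32)^3
     ≈ Y · 2.3000

Percentage change = ((1 + 0.32)^3 − 1) × 100% ≈ 130.0%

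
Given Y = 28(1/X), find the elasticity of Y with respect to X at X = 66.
Elasticity = -1

Elasticity = (dY/dX) · (X/Y)

dY/dX = -28/X²
At X = 66: dY/dX = -7/1089, Y = 14/33

Elasticity = (-7/1089) · (66 / (14/33)) = -1

Interpretation: for a small percentage change in X, the percentage change in Y is approximately -1.00 times as large.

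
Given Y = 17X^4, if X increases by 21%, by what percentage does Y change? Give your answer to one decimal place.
114.4%

For Y = 17X^4:
If X → X(1 + 0.21)
Then Y → Y · (1 + 0.21)^4
     ≈ Y · 2.1436

Percentage change = ((1 + 0.21)^4 − 1) × 100% ≈ 114.4%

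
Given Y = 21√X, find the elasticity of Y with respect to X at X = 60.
Elasticity = 1/2

Elasticity = (dY/dX) · (X/Y)

dY/dX = 21/(2·√X)
At X = 60: dY/dX = 7·√15/20, Y = 42·√15

Elasticity = (7·√15/20) · (60 / (42·√15)) = 1/2

Interpretation: for a small percentage change in X, the percentage change in Y is approximately 0.50 times as large.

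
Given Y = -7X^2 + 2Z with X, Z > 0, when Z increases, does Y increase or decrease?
Y increases

Taking the partial derivative:
∂Y/∂Z = 2

∂Y/∂Z = 2 > 0 (assuming positive values)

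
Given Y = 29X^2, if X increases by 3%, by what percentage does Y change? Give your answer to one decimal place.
6.1%

For Y = 29X^2:
If X → X(1 + 0.03)
Then Y → Y · (1 + 0.03)^2
     = Y · 1.0609

Percentage change = ((1 + 0.03)^2 − 1) × 100% ≈ 6.1%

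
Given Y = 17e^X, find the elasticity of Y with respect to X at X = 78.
Elasticity = 78

Elasticity = (dY/dX) · (X/Y)

dY/dX = 17·e^X
At X = 78: dY/dX = 17·e^78, Y = 17·e^78

Elasticity = (17·e^78) · (78 / (17·e^78)) = 78

Interpretation: for a small percentage change in X, the percentage change in Y is approximately 78.00 times as large.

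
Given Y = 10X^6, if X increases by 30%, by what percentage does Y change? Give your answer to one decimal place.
382.7%

For Y = 10X^6:
If X → X(1 + 0.3)
Then Y → Y · (1 + 0.3)^6
     ≈ Y · 4.8268

Percentage change = ((1 + 0.3)^6 − 1) × 100% ≈ 382.7%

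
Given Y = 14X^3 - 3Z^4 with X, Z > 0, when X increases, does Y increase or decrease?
Y increases

Taking the partial derivative:
∂Y/∂X = 42X^2

∂Y/∂X = 42X^2 > 0 (assuming positive values)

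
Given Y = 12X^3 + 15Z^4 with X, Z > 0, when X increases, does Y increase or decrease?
Y increases

Taking the partial derivative:
∂Y/∂X = 36X^2

∂Y/∂X = 36X^2 > 0 (assuming positive values)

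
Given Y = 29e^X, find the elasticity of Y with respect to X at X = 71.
Elasticity = 71

Elasticity = (dY/dX) · (X/Y)

dY/dX = 29·e^X
At X = 71: dY/dX = 29·e^71, Y = 29·e^71

Elasticity = (29·e^71) · (71 / (29·e^71)) = 71

Interpretation: for a small percentage change in X, the percentage change in Y is approximately 71.00 times as large.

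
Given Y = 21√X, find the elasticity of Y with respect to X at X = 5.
Elasticity = 1/2

Elasticity = (dY/dX) · (X/Y)

dY/dX = 21/(2·√X)
At X = 5: dY/dX = 21·√5/10, Y = 21·√5

Elasticity = (21·√5/10) · (5 / (21·√5)) = 1/2

Interpretation: for a small percentage change in X, the percentage change in Y is approximately 0.50 times as large.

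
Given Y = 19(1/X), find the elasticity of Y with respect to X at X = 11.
Elasticity = -1

Elasticity = (dY/dX) · (X/Y)

dY/dX = -19/X²
At X = 11: dY/dX = -19/121, Y = 19/11

Elasticity = (-19/121) · (11 / (19/11)) = -1

Interpretation: for a small percentage change in X, the percentage change in Y is approximately -1.00 times as large.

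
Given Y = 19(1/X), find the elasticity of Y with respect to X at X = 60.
Elasticity = -1

Elasticity = (dY/dX) · (X/Y)

dY/dX = -19/X²
At X = 60: dY/dX = -19/3600, Y = 19/60

Elasticity = (-19/3600) · (60 / (19/60)) = -1

Interpretation: for a small percentage change in X, the percentage change in Y is approximately -1.00 times as large.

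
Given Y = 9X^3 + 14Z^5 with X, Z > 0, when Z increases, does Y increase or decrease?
Y increases

Taking the partial derivative:
∂Y/∂Z = 70Z^4

∂Y/∂Z = 70Z^4 > 0 (assuming positive values)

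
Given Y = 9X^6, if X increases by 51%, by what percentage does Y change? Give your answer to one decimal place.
1085.4%

For Y = 9X^6:
If X → X(1 + 0.51)
Then Y → Y · (1 + 0.51)^6
     ≈ Y · 11.8539

Percentage change = ((1 + 0.51)^6 − 1) × 100% ≈ 1085.4%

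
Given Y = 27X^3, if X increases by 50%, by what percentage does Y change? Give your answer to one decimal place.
237.5%

For Y = 27X^3:
If X → X(1 + 0.5)
Then Y → Y · (1 + 0.5)^3
     = Y · 3.3750

Percentage change = ((1 + 0.5)^3 − 1) × 100% = 237.5%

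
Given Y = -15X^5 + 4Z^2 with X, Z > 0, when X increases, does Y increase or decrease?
Y decreases

Taking the partial derivative:
∂Y/∂X = -75X^4

∂Y/∂X = -75X^4 < 0 (assuming positive values)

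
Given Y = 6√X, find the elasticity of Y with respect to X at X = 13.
Elasticity = 1/2

Elasticity = (dY/dX) · (X/Y)

dY/dX = 3/√X
At X = 13: dY/dX = 3·√13/13, Y = 6·√13

Elasticity = (3·√13/13) · (13 / (6·√13)) = 1/2

Interpretation: for a small percentage change in X, the percentage change in Y is approximately 0.50 times as large.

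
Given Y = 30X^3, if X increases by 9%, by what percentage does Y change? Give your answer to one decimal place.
29.5%

For Y = 30X^3:
If X → X(1 + 0.09)
Then Y → Y · (1 + 0.09)^3
     ≈ Y · 1.2950

Percentage change = ((1 + 0.09)^3 − 1) × 100% ≈ 29.5%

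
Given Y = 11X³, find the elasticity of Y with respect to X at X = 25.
Elasticity = 3

Elasticity = (dY/dX) · (X/Y)

dY/dX = 33·X²
At X = 25: dY/dX = 20625, Y = 171875

Elasticity = 20625 · (25 / 171875) = 3

Interpretation: for a small percentage change in X, the percentage change in Y is approximately 3.00 times as large.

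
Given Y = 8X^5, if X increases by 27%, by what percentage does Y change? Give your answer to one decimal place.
230.4%

For Y = 8X^5:
If X → X(1 + 0.27)
Then Y → Y · (1 + 0.27)^5
     ≈ Y · 3.3038

Percentage change = ((1 + 0.27)^5 − 1) × 100% ≈ 230.4%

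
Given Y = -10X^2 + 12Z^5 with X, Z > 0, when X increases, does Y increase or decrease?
Y decreases

Taking the partial derivative:
∂Y/∂X = -20X

∂Y/∂X = -20X < 0 (assuming positive values)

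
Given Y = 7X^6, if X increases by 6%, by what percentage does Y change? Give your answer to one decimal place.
41.9%

For Y = 7X^6:
If X → X(1 + 0.06)
Then Y → Y · (1 + 0.06)^6
     ≈ Y · 1.4185

Percentage change = ((1 + 0.06)^6 − 1) × 100% ≈ 41.9%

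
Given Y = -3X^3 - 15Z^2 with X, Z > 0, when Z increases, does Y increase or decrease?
Y decreases

Taking the partial derivative:
∂Y/∂Z = -30Z

∂Y/∂Z = -30Z < 0 (assuming positive values)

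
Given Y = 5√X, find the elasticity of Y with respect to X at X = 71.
Elasticity = 1/2

Elasticity = (dY/dX) · (X/Y)

dY/dX = 5/(2·√X)
At X = 71: dY/dX = 5·√71/142, Y = 5·√71

Elasticity = (5·√71/142) · (71 / (5·√71)) = 1/2

Interpretation: for a small percentage change in X, the percentage change in Y is approximately 0.50 times as large.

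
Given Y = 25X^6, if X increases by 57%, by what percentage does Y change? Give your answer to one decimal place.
1397.6%

For Y = 25X^6:
If X → X(1 + 0.57)
Then Y → Y · (1 + 0.57)^6
     ≈ Y · 14.9761

Percentage change = ((1 + 0.57)^6 − 1) × 100% ≈ 1397.6%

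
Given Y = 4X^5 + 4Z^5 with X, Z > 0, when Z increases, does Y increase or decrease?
Y increases

Taking the partial derivative:
∂Y/∂Z = 20Z^4

∂Y/∂Z = 20Z^4 > 0 (assuming positive values)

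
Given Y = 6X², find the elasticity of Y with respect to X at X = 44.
Elasticity = 2

Elasticity = (dY/dX) · (X/Y)

dY/dX = 12·X
At X = 44: dY/dX = 528, Y = 11616

Elasticity = 528 · (44 / 11616) = 2

Interpretation: for a small percentage change in X, the percentage change in Y is approximately 2.00 times as large.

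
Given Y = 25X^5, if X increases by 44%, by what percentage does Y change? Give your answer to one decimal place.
519.2%

For Y = 25X^5:
If X → X(1 + 0.44)
Then Y → Y · (1 + 0.44)^5
     ≈ Y · 6.1917

Percentage change = ((1 + 0.44)^5 − 1) × 100% ≈ 519.2%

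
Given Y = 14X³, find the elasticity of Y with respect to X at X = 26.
Elasticity = 3

Elasticity = (dY/dX) · (X/Y)

dY/dX = 42·X²
At X = 26: dY/dX = 28392, Y = 246064

Elasticity = 28392 · (26 / 246064) = 3

Interpretation: for a small percentage change in X, the percentage change in Y is approximately 3.00 times as large.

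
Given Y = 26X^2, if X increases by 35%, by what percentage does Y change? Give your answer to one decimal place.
82.3%

For Y = 26X^2:
If X → X(1 + 0.35)
Then Y → Y · (1 + 0.35)^2
     = Y · 1.8225

Percentage change = ((1 + 0.35)^2 − 1) × 100% ≈ 82.3%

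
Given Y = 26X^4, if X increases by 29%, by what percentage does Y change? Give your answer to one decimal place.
176.9%

For Y = 26X^4:
If X → X(1 + 0.29)
Then Y → Y · (1 + 0.29)^4
     ≈ Y · 2.7692

Percentage change = ((1 + 0.29)^4 − 1) × 100% ≈ 176.9%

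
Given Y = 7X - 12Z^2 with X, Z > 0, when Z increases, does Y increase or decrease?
Y decreases

Taking the partial derivative:
∂Y/∂Z = -24Z

∂Y/∂Z = -24Z < 0 (assuming positive values)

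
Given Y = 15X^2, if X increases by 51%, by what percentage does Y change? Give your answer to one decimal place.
128.0%

For Y = 15X^2:
If X → X(1 + 0.51)
Then Y → Y · (1 + 0.51)^2
     = Y · 2.2801

Percentage change = ((1 + 0.51)^2 − 1) × 100% ≈ 128.0%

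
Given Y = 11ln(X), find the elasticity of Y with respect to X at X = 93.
Elasticity = 1/ln(93) ≈ 0.2206

Elasticity = (dY/dX) · (X/Y)

dY/dX = 11/X
At X = 93: dY/dX = 11/93, Y = 11·ln(93)

Elasticity = (11/93) · (93 / (11·ln(93))) = 1/ln(93) ≈ 0.2206

Interpretation: for a small percentage change in X, the percentage change in Y is approximately 0.22 times as large.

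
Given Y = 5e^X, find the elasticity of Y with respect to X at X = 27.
Elasticity = 27

Elasticity = (dY/dX) · (X/Y)

dY/dX = 5·e^X
At X = 27: dY/dX = 5·e^27, Y = 5·e^27

Elasticity = (5·e^27) · (27 / (5·e^27)) = 27

Interpretation: for a small percentage change in X, the percentage change in Y is approximately 27.00 times as large.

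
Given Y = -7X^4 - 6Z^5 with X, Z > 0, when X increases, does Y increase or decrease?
Y decreases

Taking the partial derivative:
∂Y/∂X = -28X^3

∂Y/∂X = -28X^3 < 0 (assuming positive values)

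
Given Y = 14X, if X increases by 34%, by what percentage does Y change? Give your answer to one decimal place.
34.0%

For Y = 14X:
If X → X(1 + 0.34)
Then Y → Y · (1 + 0.34)^1
     = Y · 1.3400

Percentage change = ((1 + 0.34)^1 − 1) × 100% = 34.0%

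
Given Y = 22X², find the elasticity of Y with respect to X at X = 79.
Elasticity = 2

Elasticity = (dY/dX) · (X/Y)

dY/dX = 44·X
At X = 79: dY/dX = 3476, Y = 137302

Elasticity = 3476 · (79 / 137302) = 2

Interpretation: for a small percentage change in X, the percentage change in Y is approximately 2.00 times as large.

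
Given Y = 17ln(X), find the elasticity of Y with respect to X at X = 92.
Elasticity = 1/ln(92) ≈ 0.2212

Elasticity = (dY/dX) · (X/Y)

dY/dX = 17/X
At X = 92: dY/dX = 17/92, Y = 17·ln(92)

Elasticity = (17/92) · (92 / (17·ln(92))) = 1/ln(92) ≈ 0.2212

Interpretation: for a small percentage change in X, the percentage change in Y is approximately 0.22 times as large.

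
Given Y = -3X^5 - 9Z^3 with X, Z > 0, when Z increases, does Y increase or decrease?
Y decreases

Taking the partial derivative:
∂Y/∂Z = -27Z^2

∂Y/∂Z = -27Z^2 < 0 (assuming positive values)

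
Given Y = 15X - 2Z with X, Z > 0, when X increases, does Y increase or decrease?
Y increases

Taking the partial derivative:
∂Y/∂X = 15

∂Y/∂X = 15 > 0 (assuming positive values)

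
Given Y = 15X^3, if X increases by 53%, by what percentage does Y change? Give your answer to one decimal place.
258.2%

For Y = 15X^3:
If X → X(1 + 0.53)
Then Y → Y · (1 + 0.53)^3
     ≈ Y · 3.5816

Percentage change = ((1 + 0.53)^3 − 1) × 100% ≈ 258.2%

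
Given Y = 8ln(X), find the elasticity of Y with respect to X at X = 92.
Elasticity = 1/ln(92) ≈ 0.2212

Elasticity = (dY/dX) · (X/Y)

dY/dX = 8/X
At X = 92: dY/dX = 2/23, Y = 8·ln(92)

Elasticity = (2/23) · (92 / (8·ln(92))) = 1/ln(92) ≈ 0.2212

Interpretation: for a small percentage change in X, the percentage change in Y is approximately 0.22 times as large.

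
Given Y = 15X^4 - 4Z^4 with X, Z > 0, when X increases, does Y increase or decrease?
Y increases

Taking the partial derivative:
∂Y/∂X = 60X^3

∂Y/∂X = 60X^3 > 0 (assuming positive values)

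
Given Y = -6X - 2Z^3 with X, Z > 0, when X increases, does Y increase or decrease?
Y decreases

Taking the partial derivative:
∂Y/∂X = -6

∂Y/∂X = -6 < 0 (assuming positive values)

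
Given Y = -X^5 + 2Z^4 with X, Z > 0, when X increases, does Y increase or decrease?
Y decreases

Taking the partial derivative:
∂Y/∂X = -5X^4

∂Y/∂X = -5X^4 < 0 (assuming positive values)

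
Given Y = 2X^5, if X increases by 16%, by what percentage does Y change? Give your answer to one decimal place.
110.0%

For Y = 2X^5:
If X → X(1 + 0.16)
Then Y → Y · (1 + 0.16)^5
     ≈ Y · 2.1003

Percentage change = ((1 + 0.16)^5 − 1) × 100% ≈ 110.0%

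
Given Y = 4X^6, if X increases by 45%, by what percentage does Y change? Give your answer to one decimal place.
829.4%

For Y = 4X^6:
If X → X(1 + 0.45)
Then Y → Y · (1 + 0.45)^6
     ≈ Y · 9.2941

Percentage change = ((1 + 0.45)^6 − 1) × 100% ≈ 829.4%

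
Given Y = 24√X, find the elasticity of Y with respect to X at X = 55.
Elasticity = 1/2

Elasticity = (dY/dX) · (X/Y)

dY/dX = 12/√X
At X = 55: dY/dX = 12·√55/55, Y = 24·√55

Elasticity = (12·√55/55) · (55 / (24·√55)) = 1/2

Interpretation: for a small percentage change in X, the percentage change in Y is approximately 0.50 times as large.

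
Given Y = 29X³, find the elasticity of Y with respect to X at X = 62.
Elasticity = 3

Elasticity = (dY/dX) · (X/Y)

dY/dX = 87·X²
At X = 62: dY/dX = 334428, Y = 6911512

Elasticity = 334428 · (62 / 6911512) = 3

Interpretation: for a small percentage change in X, the percentage change in Y is approximately 3.00 times as large.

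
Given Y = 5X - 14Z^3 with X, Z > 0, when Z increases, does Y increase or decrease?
Y decreases

Taking the partial derivative:
∂Y/∂Z = -42Z^2

∂Y/∂Z = -42Z^2 < 0 (assuming positive values)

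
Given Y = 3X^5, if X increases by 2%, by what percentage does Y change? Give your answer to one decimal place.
10.4%

For Y = 3X^5:
If X → X(1 + 0.02)
Then Y → Y · (1 + 0.02)^5
     ≈ Y · 1.1041

Percentage change = ((1 + 0.02)^5 − 1) × 100% ≈ 10.4%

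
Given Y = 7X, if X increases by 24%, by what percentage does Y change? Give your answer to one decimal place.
24.0%

For Y = 7X:
If X → X(1 + 0.24)
Then Y → Y · (1 + 0.24)^1
     = Y · 1.2400

Percentage change = ((1 + 0.24)^1 − 1) × 100% = 24.0%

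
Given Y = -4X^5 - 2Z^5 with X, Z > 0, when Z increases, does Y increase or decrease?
Y decreases

Taking the partial derivative:
∂Y/∂Z = -10Z^4

∂Y/∂Z = -10Z^4 < 0 (assuming positive values)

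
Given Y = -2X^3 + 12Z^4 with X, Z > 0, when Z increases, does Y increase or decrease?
Y increases

Taking the partial derivative:
∂Y/∂Z = 48Z^3

∂Y/∂Z = 48Z^3 > 0 (assuming positive values)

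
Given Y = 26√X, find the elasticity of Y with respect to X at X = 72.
Elasticity = 1/2

Elasticity = (dY/dX) · (X/Y)

dY/dX = 13/√X
At X = 72: dY/dX = 13·√2/12, Y = 156·√2

Elasticity = (13·√2/12) · (72 / (156·√2)) = 1/2

Interpretation: for a small percentage change in X, the percentage change in Y is approximately 0.50 times as large.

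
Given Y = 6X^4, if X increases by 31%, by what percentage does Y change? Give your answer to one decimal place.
194.5%

For Y = 6X^4:
If X → X(1 + 0.31)
Then Y → Y · (1 + 0.31)^4
     ≈ Y · 2.9450

Percentage change = ((1 + 0.31)^4 − 1) × 100% ≈ 194.5%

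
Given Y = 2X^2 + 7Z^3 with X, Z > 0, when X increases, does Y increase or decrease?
Y increases

Taking the partial derivative:
∂Y/∂X = 4X

∂Y/∂X = 4X > 0 (assuming positive values)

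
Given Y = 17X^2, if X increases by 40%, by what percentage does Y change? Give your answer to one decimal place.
96.0%

For Y = 17X^2:
If X → X(1 + 0.4)
Then Y → Y · (1 + 0.4)^2
     = Y · 1.9600

Percentage change = ((1 + 0.4)^2 − 1) × 100% = 96.0%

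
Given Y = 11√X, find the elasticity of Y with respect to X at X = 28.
Elasticity = 1/2

Elasticity = (dY/dX) · (X/Y)

dY/dX = 11/(2·√X)
At X = 28: dY/dX = 11·√7/28, Y = 22·√7

Elasticity = (11·√7/28) · (28 / (22·√7)) = 1/2

Interpretation: for a small percentage change in X, the percentage change in Y is approximately 0.50 times as large.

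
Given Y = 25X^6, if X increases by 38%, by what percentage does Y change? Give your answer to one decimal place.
590.7%

For Y = 25X^6:
If X → X(1 + 0.38)
Then Y → Y · (1 + 0.38)^6
     ≈ Y · 6.9068

Percentage change = ((1 + 0.38)^6 − 1) × 100% ≈ 590.7%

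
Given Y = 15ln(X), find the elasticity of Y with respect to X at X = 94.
Elasticity = 1/ln(94) ≈ 0.2201

Elasticity = (dY/dX) · (X/Y)

dY/dX = 15/X
At X = 94: dY/dX = 15/94, Y = 15·ln(94)

Elasticity = (15/94) · (94 / (15·ln(94))) = 1/ln(94) ≈ 0.2201

Interpretation: for a small percentage change in X, the percentage change in Y is approximately 0.22 times as large.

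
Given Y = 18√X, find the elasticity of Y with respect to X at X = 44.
Elasticity = 1/2

Elasticity = (dY/dX) · (X/Y)

dY/dX = 9/√X
At X = 44: dY/dX = 9·√11/22, Y = 36·√11

Elasticity = (9·√11/22) · (44 / (36·√11)) = 1/2

Interpretation: for a small percentage change in X, the percentage change in Y is approximately 0.50 times as large.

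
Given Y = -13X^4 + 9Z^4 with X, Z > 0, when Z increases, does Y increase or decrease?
Y increases

Taking the partial derivative:
∂Y/∂Z = 36Z^3

∂Y/∂Z = 36Z^3 > 0 (assuming positive values)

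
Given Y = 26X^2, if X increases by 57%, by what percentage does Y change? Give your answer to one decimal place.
146.5%

For Y = 26X^2:
If X → X(1 + 0.57)
Then Y → Y · (1 + 0.57)^2
     = Y · 2.4649

Percentage change = ((1 + 0.57)^2 − 1) × 100% ≈ 146.5%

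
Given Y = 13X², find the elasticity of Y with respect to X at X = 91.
Elasticity = 2

Elasticity = (dY/dX) · (X/Y)

dY/dX = 26·X
At X = 91: dY/dX = 2366, Y = 107653

Elasticity = 2366 · (91 / 107653) = 2

Interpretation: for a small percentage change in X, the percentage change in Y is approximately 2.00 times as large.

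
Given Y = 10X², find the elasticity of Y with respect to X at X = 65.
Elasticity = 2

Elasticity = (dY/dX) · (X/Y)

dY/dX = 20·X
At X = 65: dY/dX = 1300, Y = 42250

Elasticity = 1300 · (65 / 42250) = 2

Interpretation: for a small percentage change in X, the percentage change in Y is approximately 2.00 times as large.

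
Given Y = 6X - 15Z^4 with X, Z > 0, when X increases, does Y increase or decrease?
Y increases

Taking the partial derivative:
∂Y/∂X = 6

∂Y/∂X = 6 > 0 (assuming positive values)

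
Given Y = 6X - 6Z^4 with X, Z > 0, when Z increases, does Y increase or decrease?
Y decreases

Taking the partial derivative:
∂Y/∂Z = -24Z^3

∂Y/∂Z = -24Z^3 < 0 (assuming positive values)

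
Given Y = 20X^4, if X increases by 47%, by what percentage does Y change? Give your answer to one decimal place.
366.9%

For Y = 20X^4:
If X → X(1 + 0.47)
Then Y → Y · (1 + 0.47)^4
     ≈ Y · 4.6695

Percentage change = ((1 + 0.47)^4 − 1) × 100% ≈ 366.9%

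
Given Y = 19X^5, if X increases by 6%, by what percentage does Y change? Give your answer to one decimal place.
33.8%

For Y = 19X^5:
If X → X(1 + 0.06)
Then Y → Y · (1 + 0.06)^5
     ≈ Y · 1.3382

Percentage change = ((1 + 0.06)^5 − 1) × 100% ≈ 33.8%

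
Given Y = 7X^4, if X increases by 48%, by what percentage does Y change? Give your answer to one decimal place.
379.8%

For Y = 7X^4:
If X → X(1 + 0.48)
Then Y → Y · (1 + 0.48)^4
     ≈ Y · 4.7979

Percentage change = ((1 + 0.48)^4 − 1) × 100% ≈ 379.8%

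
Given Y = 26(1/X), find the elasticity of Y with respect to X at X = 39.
Elasticity = -1

Elasticity = (dY/dX) · (X/Y)

dY/dX = -26/X²
At X = 39: dY/dX = -2/117, Y = 2/3

Elasticity = (-2/117) · (39 / (2/3)) = -1

Interpretation: for a small percentage change in X, the percentage change in Y is approximately -1.00 times as large.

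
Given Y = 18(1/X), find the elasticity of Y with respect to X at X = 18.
Elasticity = -1

Elasticity = (dY/dX) · (X/Y)

dY/dX = -18/X²
At X = 18: dY/dX = -1/18, Y = 1

Elasticity = (-1/18) · (18 / 1) = -1

Interpretation: for a small percentage change in X, the percentage change in Y is approximately -1.00 times as large.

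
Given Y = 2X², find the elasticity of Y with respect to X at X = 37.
Elasticity = 2

Elasticity = (dY/dX) · (X/Y)

dY/dX = 4·X
At X = 37: dY/dX = 148, Y = 2738

Elasticity = 148 · (37 / 2738) = 2

Interpretation: for a small percentage change in X, the percentage change in Y is approximately 2.00 times as large.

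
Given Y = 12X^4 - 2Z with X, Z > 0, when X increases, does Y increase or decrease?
Y increases

Taking the partial derivative:
∂Y/∂X = 48X^3

∂Y/∂X = 48X^3 > 0 (assuming positive values)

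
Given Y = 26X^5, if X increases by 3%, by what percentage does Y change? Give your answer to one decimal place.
15.9%

For Y = 26X^5:
If X → X(1 + 0.03)
Then Y → Y · (1 + 0.03)^5
     ≈ Y · 1.1593

Percentage change = ((1 + 0.03)^5 − 1) × 100% ≈ 15.9%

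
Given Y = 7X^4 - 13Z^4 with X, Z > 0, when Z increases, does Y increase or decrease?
Y decreases

Taking the partial derivative:
∂Y/∂Z = -52Z^3

∂Y/∂Z = -52Z^3 < 0 (assuming positive values)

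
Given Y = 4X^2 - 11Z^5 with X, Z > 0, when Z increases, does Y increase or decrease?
Y decreases

Taking the partial derivative:
∂Y/∂Z = -55Z^4

∂Y/∂Z = -55Z^4 < 0 (assuming positive values)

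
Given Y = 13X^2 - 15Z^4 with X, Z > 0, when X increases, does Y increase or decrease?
Y increases

Taking the partial derivative:
∂Y/∂X = 26X

∂Y/∂X = 26X > 0 (assuming positive values)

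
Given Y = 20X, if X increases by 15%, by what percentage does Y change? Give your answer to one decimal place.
15.0%

For Y = 20X:
If X → X(1 + 0.15)
Then Y → Y · (1 + 0.15)^1
     = Y · 1.1500

Percentage change = ((1 + 0.15)^1 − 1) × 100% = 15.0%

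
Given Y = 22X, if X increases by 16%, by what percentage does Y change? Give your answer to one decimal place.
16.0%

For Y = 22X:
If X → X(1 + 0.16)
Then Y → Y · (1 + 0.16)^1
     = Y · 1.1600

Percentage change = ((1 + 0.16)^1 − 1) × 100% = 16.0%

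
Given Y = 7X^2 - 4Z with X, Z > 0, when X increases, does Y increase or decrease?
Y increases

Taking the partial derivative:
∂Y/∂X = 14X

∂Y/∂X = 14X > 0 (assuming positive values)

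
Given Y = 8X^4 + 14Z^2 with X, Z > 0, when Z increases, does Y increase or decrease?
Y increases

Taking the partial derivative:
∂Y/∂Z = 28Z

∂Y/∂Z = 28Z > 0 (assuming positive values)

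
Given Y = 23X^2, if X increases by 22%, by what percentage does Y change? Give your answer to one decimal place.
48.8%

For Y = 23X^2:
If X → X(1 + 0.22)
Then Y → Y · (1 + 0.22)^2
     = Y · 1.4884

Percentage change = ((1 + 0.22)^2 − 1) × 100% ≈ 48.8%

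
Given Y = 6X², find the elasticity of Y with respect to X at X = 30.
Elasticity = 2

Elasticity = (dY/dX) · (X/Y)

dY/dX = 12·X
At X = 30: dY/dX = 360, Y = 5400

Elasticity = 360 · (30 / 5400) = 2

Interpretation: for a small percentage change in X, the percentage change in Y is approximately 2.00 times as large.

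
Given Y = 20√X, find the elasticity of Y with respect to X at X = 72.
Elasticity = 1/2

Elasticity = (dY/dX) · (X/Y)

dY/dX = 10/√X
At X = 72: dY/dX = 5·√2/6, Y = 120·√2

Elasticity = (5·√2/6) · (72 / (120·√2)) = 1/2

Interpretation: for a small percentage change in X, the percentage change in Y is approximately 0.50 times as large.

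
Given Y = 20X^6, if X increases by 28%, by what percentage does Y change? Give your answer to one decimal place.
339.8%

For Y = 20X^6:
If X → X(1 + 0.28)
Then Y → Y · (1 + 0.28)^6
     ≈ Y · 4.3980

Percentage change = ((1 + 0.28)^6 − 1) × 100% ≈ 339.8%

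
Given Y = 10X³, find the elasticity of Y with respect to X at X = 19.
Elasticity = 3

Elasticity = (dY/dX) · (X/Y)

dY/dX = 30·X²
At X = 19: dY/dX = 10830, Y = 68590

Elasticity = 10830 · (19 / 68590) = 3

Interpretation: for a small percentage change in X, the percentage change in Y is approximately 3.00 times as large.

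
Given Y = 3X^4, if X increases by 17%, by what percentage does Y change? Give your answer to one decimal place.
87.4%

For Y = 3X^4:
If X → X(1 + 0.17)
Then Y → Y · (1 + 0.17)^4
     ≈ Y · 1.8739

Percentage change = ((1 + 0.17)^4 − 1) × 100% ≈ 87.4%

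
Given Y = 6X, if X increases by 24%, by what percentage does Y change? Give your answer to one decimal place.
24.0%

For Y = 6X:
If X → X(1 + 0.24)
Then Y → Y · (1 + 0.24)^1
     = Y · 1.2400

Percentage change = ((1 + 0.24)^1 − 1) × 100% = 24.0%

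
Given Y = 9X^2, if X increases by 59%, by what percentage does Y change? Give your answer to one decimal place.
152.8%

For Y = 9X^2:
If X → X(1 + 0.59)
Then Y → Y · (1 + 0.59)^2
     = Y · 2.5281

Percentage change = ((1 + 0.59)^2 − 1) × 100% ≈ 152.8%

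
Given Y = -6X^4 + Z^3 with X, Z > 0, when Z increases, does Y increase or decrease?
Y increases

Taking the partial derivative:
∂Y/∂Z = 3Z^2

∂Y/∂Z = 3Z^2 > 0 (assuming positive values)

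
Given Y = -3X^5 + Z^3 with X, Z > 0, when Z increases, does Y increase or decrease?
Y increases

Taking the partial derivative:
∂Y/∂Z = 3Z^2

∂Y/∂Z = 3Z^2 > 0 (assuming positive values)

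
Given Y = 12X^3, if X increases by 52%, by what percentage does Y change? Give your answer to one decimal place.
251.2%

For Y = 12X^3:
If X → X(1 + 0.52)
Then Y → Y · (1 + 0.52)^3
     ≈ Y · 3.5118

Percentage change = ((1 + 0.52)^3 − 1) × 100% ≈ 251.2%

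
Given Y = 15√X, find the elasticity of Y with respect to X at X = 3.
Elasticity = 1/2

Elasticity = (dY/dX) · (X/Y)

dY/dX = 15/(2·√X)
At X = 3: dY/dX = 5·√3/2, Y = 15·√3

Elasticity = (5·√3/2) · (3 / (15·√3)) = 1/2

Interpretation: for a small percentage change in X, the percentage change in Y is approximately 0.50 times as large.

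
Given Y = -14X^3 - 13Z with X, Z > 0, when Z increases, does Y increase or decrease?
Y decreases

Taking the partial derivative:
∂Y/∂Z = -13

∂Y/∂Z = -13 < 0 (assuming positive values)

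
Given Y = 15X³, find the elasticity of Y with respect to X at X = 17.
Elasticity = 3

Elasticity = (dY/dX) · (X/Y)

dY/dX = 45·X²
At X = 17: dY/dX = 13005, Y = 73695

Elasticity = 13005 · (17 / 73695) = 3

Interpretation: for a small percentage change in X, the percentage change in Y is approximately 3.00 times as large.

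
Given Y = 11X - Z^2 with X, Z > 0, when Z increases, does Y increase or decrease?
Y decreases

Taking the partial derivative:
∂Y/∂Z = -2Z

∂Y/∂Z = -2Z < 0 (assuming positive values)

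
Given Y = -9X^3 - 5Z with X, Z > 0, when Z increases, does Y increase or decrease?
Y decreases

Taking the partial derivative:
∂Y/∂Z = -5

∂Y/∂Z = -5 < 0 (assuming positive values)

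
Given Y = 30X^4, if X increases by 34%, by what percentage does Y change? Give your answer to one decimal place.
222.4%

For Y = 30X^4:
If X → X(1 + 0.34)
Then Y → Y · (1 + 0.34)^4
     ≈ Y · 3.2242

Percentage change = ((1 + 0.34)^4 − 1) × 100% ≈ 222.4%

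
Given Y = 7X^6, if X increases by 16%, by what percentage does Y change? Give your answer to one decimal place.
143.6%

For Y = 7X^6:
If X → X(1 + 0.16)
Then Y → Y · (1 + 0.16)^6
     ≈ Y · 2.4364

Percentage change = ((1 + 0.16)^6 − 1) × 100% ≈ 143.6%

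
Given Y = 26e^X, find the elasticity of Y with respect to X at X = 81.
Elasticity = 81

Elasticity = (dY/dX) · (X/Y)

dY/dX = 26·e^X
At X = 81: dY/dX = 26·e^81, Y = 26·e^81

Elasticity = (26·e^81) · (81 / (26·e^81)) = 81

Interpretation: for a small percentage change in X, the percentage change in Y is approximately 81.00 times as large.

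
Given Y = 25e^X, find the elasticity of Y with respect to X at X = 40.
Elasticity = 40

Elasticity = (dY/dX) · (X/Y)

dY/dX = 25·e^X
At X = 40: dY/dX = 25·e^40, Y = 25·e^40

Elasticity = (25·e^40) · (40 / (25·e^40)) = 40

Interpretation: for a small percentage change in X, the percentage change in Y is approximately 40.00 times as large.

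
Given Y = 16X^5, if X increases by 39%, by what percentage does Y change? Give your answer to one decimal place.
418.9%

For Y = 16X^5:
If X → X(1 + 0.39)
Then Y → Y · (1 + 0.39)^5
     ≈ Y · 5.1889

Percentage change = ((1 + 0.39)^5 − 1) × 100% ≈ 418.9%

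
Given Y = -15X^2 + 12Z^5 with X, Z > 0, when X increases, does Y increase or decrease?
Y decreases

Taking the partial derivative:
∂Y/∂X = -30X

∂Y/∂X = -30X < 0 (assuming positive values)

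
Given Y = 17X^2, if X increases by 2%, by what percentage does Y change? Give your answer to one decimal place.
4.0%

For Y = 17X^2:
If X → X(1 + 0.02)
Then Y → Y · (1 + 0.02)^2
     = Y · 1.0404

Percentage change = ((1 + 0.02)^2 − 1) × 100% ≈ 4.0%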